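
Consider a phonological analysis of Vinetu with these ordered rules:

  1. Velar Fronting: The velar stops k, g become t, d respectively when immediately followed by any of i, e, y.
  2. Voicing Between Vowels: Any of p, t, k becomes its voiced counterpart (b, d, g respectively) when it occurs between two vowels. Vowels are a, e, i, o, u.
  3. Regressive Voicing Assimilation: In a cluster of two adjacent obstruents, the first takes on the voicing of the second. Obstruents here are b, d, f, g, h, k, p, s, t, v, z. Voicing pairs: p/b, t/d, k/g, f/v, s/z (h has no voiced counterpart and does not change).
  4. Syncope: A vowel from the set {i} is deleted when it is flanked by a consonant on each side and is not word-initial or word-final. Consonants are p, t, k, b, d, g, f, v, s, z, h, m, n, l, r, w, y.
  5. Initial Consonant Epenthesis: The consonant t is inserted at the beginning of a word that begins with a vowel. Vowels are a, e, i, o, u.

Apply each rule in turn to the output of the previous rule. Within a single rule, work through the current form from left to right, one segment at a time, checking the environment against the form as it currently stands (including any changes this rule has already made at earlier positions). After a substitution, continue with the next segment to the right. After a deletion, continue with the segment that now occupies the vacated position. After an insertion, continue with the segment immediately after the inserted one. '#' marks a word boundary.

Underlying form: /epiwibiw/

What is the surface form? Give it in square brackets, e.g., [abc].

1 Velar Fronting: no change — [epiwibiw]
2 Voicing Between Vowels: [epiwibiw] → [ebiwibiw]
3 Regressive Voicing Assimilation: no change — [ebiwibiw]
4 Syncope: [ebiwibiw] → [ebwbw]
5 Initial Consonant Epenthesis: [ebwbw] → [tebwbw]

[tebwbw]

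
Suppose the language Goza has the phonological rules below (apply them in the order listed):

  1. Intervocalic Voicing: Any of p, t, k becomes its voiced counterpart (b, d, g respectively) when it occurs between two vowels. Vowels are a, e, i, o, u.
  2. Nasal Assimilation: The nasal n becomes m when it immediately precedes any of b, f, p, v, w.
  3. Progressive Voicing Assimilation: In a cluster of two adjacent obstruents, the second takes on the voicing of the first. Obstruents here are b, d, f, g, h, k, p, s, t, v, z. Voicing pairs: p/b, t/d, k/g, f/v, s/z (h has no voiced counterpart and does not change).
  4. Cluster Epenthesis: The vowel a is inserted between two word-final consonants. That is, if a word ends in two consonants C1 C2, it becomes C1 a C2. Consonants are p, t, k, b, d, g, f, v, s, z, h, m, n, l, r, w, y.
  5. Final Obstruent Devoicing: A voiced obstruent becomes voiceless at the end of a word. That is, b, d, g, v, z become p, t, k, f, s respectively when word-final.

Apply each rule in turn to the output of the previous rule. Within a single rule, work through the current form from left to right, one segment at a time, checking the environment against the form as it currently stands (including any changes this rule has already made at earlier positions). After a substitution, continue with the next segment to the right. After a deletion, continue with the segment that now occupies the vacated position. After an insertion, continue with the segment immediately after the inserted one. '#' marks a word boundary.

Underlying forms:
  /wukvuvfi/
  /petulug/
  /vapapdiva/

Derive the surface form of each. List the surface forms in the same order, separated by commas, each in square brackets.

[wukfuvvi], [peduluk], [vabaptiva]

/wukvuvfi/:
  1 Intervocalic Voicing: no change — [wukvuvfi]
  2 Nasal Assimilation: no change — [wukvuvfi]
  3 Progressive Voicing Assimilation: [wukvuvfi] → [wukfuvvi]
  4 Cluster Epenthesis: no change — [wukfuvvi]
  5 Final Obstruent Devoicing: no change — [wukfuvvi]
/petulug/:
  1 Intervocalic Voicing: [petulug] → [pedulug]
  2 Nasal Assimilation: no change — [pedulug]
  3 Progressive Voicing Assimilation: no change — [pedulug]
  4 Cluster Epenthesis: no change — [pedulug]
  5 Final Obstruent Devoicing: [pedulug] → [peduluk]
/vapapdiva/:
  1 Intervocalic Voicing: [vapapdiva] → [vabapdiva]
  2 Nasal Assimilation: no change — [vabapdiva]
  3 Progressive Voicing Assimilation: [vabapdiva] → [vabaptiva]
  4 Cluster Epenthesis: no change — [vabaptiva]
  5 Final Obstruent Devoicing: no change — [vabaptiva]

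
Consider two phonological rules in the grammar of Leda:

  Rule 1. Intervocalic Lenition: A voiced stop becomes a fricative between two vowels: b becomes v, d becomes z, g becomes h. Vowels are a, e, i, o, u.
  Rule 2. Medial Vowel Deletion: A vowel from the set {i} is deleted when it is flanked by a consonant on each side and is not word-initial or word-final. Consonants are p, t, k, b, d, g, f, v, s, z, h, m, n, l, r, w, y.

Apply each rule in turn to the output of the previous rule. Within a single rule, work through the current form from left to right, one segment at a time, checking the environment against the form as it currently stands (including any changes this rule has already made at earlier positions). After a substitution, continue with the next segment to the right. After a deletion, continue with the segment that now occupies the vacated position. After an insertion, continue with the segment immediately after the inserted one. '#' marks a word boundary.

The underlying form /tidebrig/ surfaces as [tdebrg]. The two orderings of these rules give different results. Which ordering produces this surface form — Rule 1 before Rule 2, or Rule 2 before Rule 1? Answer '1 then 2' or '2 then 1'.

Order 1 then 2:
  1 Intervocalic Lenition: [tidebrig] → [tizebrig]
  2 Medial Vowel Deletion: [tizebrig] → [tzebrg]
  result: [tzebrg]
Order 2 then 1:
  2 Medial Vowel Deletion: [tidebrig] → [tdebrg]
  1 Intervocalic Lenition: no change — [tdebrg]
  result: [tdebrg]

2 then 1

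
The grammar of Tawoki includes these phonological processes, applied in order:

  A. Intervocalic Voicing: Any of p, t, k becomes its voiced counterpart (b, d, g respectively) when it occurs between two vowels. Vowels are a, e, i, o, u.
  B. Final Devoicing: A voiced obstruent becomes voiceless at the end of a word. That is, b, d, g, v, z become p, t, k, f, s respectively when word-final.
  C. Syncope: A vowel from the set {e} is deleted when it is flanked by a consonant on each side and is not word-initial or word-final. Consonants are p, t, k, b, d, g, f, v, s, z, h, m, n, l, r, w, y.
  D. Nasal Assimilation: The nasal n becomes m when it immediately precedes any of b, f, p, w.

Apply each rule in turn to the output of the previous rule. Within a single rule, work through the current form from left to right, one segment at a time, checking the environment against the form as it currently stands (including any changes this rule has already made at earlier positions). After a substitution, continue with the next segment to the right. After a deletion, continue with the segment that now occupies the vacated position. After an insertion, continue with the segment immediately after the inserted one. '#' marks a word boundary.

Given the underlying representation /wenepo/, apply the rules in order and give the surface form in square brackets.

A Intervocalic Voicing: [wenepo] → [wenebo]
B Final Devoicing: no change — [wenebo]
C Syncope: [wenebo] → [wnbo]
D Nasal Assimilation: [wnbo] → [wmbo]

[wmbo]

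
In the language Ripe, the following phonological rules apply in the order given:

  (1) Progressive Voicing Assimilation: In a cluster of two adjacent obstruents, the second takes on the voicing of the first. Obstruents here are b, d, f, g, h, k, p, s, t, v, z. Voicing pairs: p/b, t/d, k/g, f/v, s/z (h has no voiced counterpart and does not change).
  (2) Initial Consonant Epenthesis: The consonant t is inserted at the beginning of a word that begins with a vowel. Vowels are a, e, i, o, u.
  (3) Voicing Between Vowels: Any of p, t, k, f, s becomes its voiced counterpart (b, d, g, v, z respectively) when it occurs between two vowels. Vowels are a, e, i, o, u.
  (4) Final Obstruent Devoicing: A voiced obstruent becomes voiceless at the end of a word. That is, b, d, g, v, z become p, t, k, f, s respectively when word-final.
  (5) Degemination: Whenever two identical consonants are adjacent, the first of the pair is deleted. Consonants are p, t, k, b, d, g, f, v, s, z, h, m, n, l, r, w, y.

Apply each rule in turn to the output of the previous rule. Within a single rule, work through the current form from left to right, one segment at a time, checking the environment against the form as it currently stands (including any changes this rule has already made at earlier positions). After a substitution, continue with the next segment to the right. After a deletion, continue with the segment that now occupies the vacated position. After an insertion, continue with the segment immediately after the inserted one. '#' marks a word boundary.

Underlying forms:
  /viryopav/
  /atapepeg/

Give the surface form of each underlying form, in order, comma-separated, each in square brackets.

[viryobaf], [tadabebek]

/viryopav/:
  (1) Progressive Voicing Assimilation: no change — [viryopav]
  (2) Initial Consonant Epenthesis: no change — [viryopav]
  (3) Voicing Between Vowels: [viryopav] → [viryobav]
  (4) Final Obstruent Devoicing: [viryobav] → [viryobaf]
  (5) Degemination: no change — [viryobaf]
/atapepeg/:
  (1) Progressive Voicing Assimilation: no change — [atapepeg]
  (2) Initial Consonant Epenthesis: [atapepeg] → [tatapepeg]
  (3) Voicing Between Vowels: [tatapepeg] → [tadabebeg]
  (4) Final Obstruent Devoicing: [tadabebeg] → [tadabebek]
  (5) Degemination: no change — [tadabebek]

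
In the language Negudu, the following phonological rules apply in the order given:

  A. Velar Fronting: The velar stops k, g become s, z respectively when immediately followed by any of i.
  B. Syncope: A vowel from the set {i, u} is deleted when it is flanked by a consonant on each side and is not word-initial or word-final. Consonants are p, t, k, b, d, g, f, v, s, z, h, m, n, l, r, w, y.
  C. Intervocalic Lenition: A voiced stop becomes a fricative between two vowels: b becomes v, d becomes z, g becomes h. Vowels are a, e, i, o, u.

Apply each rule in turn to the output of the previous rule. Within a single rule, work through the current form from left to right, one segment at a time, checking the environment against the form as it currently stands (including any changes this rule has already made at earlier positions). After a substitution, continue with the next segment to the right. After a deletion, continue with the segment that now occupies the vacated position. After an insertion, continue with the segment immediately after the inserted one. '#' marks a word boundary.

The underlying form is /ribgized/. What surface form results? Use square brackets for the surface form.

A Velar Fronting: [ribgized] → [ribzized]
B Syncope: [ribzized] → [rbzzed]
C Intervocalic Lenition: no change — [rbzzed]

[rbzzed]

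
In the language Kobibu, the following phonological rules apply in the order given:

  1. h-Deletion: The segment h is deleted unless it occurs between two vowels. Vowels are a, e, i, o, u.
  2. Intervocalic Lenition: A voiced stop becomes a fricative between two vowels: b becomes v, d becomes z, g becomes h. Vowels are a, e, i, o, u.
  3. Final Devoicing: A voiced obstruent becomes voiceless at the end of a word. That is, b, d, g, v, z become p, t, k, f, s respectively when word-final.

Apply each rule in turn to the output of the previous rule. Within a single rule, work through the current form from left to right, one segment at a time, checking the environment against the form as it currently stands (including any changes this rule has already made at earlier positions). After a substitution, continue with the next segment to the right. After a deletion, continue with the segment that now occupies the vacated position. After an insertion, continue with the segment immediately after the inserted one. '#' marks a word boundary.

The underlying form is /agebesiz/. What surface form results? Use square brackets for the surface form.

1 h-Deletion: no change — [agebesiz]
2 Intervocalic Lenition: [agebesiz] → [ahevesiz]
3 Final Devoicing: [ahevesiz] → [ahevesis]

[ahevesis]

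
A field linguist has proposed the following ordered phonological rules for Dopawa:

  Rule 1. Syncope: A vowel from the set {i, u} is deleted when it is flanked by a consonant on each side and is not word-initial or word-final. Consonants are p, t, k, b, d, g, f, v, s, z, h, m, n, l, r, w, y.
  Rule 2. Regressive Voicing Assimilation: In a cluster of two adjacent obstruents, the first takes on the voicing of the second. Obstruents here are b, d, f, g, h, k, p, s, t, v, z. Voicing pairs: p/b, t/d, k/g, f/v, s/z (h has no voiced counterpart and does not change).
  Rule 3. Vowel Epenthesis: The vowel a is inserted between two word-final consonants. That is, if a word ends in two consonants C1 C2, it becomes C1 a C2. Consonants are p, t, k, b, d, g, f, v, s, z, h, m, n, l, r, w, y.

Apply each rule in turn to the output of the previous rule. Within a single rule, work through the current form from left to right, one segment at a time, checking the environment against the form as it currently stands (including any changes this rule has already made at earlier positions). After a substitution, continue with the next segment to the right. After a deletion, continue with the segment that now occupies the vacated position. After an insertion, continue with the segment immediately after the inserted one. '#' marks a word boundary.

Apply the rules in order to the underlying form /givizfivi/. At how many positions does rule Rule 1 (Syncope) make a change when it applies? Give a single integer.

Rule 1 Syncope: [givizfivi] → [gvzfvi]
Rule 2 Regressive Voicing Assimilation: [gvzfvi] → [gvsvvi]
Rule 3 Vowel Epenthesis: no change — [gvsvvi]
Rule Rule 1 changed 3 position(s).

3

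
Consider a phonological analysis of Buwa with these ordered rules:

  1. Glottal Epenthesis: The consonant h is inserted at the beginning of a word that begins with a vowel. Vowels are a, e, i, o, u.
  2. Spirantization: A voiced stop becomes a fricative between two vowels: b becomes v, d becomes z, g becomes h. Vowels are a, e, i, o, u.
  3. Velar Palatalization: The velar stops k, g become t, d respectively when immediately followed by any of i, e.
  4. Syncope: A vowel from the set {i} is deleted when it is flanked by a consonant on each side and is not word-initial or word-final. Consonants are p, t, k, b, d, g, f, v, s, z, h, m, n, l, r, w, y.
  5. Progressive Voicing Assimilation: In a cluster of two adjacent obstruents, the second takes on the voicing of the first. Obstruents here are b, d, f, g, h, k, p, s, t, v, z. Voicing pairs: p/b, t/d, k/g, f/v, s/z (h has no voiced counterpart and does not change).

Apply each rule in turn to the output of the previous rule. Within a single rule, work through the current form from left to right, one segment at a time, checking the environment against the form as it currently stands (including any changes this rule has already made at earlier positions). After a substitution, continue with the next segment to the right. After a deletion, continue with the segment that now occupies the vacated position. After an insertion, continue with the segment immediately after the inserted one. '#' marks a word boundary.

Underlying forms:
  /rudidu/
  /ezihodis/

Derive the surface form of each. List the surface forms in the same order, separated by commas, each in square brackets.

/rudidu/:
  1 Glottal Epenthesis: no change — [rudidu]
  2 Spirantization: [rudidu] → [ruzizu]
  3 Velar Palatalization: no change — [ruzizu]
  4 Syncope: [ruzizu] → [ruzzu]
  5 Progressive Voicing Assimilation: no change — [ruzzu]
/ezihodis/:
  1 Glottal Epenthesis: [ezihodis] → [hezihodis]
  2 Spirantization: [hezihodis] → [hezihozis]
  3 Velar Palatalization: no change — [hezihozis]
  4 Syncope: [hezihozis] → [hezhozs]
  5 Progressive Voicing Assimilation: [hezhozs] → [hezhozz]

[ruzzu], [hezhozz]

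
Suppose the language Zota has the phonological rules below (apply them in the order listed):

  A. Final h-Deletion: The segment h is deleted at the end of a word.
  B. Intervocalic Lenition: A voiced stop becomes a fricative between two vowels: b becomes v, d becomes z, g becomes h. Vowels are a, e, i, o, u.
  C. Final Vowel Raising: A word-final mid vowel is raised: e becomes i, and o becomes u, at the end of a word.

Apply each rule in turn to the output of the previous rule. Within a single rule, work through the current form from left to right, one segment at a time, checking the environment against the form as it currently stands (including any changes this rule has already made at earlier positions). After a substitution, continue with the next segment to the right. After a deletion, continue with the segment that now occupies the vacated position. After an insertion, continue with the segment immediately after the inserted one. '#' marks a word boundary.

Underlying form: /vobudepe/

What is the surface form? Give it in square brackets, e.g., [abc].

[vovuzepi]

A Final h-Deletion: no change — [vobudepe]
B Intervocalic Lenition: [vobudepe] → [vovuzepe]
C Final Vowel Raising: [vovuzepe] → [vovuzepi]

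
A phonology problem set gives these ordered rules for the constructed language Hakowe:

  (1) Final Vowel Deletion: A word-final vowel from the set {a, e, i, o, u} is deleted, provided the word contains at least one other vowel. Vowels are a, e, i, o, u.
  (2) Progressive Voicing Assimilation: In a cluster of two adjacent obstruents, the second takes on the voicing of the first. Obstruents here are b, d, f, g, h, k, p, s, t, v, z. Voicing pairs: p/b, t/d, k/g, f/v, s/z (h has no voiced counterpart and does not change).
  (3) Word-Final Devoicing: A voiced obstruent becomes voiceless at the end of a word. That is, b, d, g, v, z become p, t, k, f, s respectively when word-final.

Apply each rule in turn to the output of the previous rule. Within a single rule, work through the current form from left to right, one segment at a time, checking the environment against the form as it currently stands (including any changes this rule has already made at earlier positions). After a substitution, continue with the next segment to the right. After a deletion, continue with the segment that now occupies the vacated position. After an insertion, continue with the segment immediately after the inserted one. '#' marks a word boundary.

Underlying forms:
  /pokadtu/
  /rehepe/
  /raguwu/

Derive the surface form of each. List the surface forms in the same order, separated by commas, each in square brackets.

/pokadtu/:
  (1) Final Vowel Deletion: [pokadtu] → [pokadt]
  (2) Progressive Voicing Assimilation: [pokadt] → [pokadd]
  (3) Word-Final Devoicing: [pokadd] → [pokadt]
/rehepe/:
  (1) Final Vowel Deletion: [rehepe] → [rehep]
  (2) Progressive Voicing Assimilation: no change — [rehep]
  (3) Word-Final Devoicing: no change — [rehep]
/raguwu/:
  (1) Final Vowel Deletion: [raguwu] → [raguw]
  (2) Progressive Voicing Assimilation: no change — [raguw]
  (3) Word-Final Devoicing: no change — [raguw]

[pokadt], [rehep], [raguw]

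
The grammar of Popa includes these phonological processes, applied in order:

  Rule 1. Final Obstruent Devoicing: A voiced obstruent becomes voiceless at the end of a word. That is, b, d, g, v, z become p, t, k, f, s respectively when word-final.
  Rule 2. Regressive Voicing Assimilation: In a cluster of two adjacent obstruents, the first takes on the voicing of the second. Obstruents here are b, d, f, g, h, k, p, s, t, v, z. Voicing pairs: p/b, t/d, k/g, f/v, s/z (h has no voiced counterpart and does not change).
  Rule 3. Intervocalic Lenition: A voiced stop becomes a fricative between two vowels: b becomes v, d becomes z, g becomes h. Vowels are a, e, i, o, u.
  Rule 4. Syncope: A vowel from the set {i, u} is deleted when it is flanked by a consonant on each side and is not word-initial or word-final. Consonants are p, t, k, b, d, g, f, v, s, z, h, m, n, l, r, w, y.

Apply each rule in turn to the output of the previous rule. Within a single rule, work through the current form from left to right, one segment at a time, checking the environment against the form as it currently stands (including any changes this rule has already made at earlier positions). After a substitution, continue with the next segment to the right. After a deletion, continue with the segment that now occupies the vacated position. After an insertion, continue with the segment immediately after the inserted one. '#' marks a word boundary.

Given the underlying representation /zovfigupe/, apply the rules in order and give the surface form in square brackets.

Rule 1 Final Obstruent Devoicing: no change — [zovfigupe]
Rule 2 Regressive Voicing Assimilation: [zovfigupe] → [zoffigupe]
Rule 3 Intervocalic Lenition: [zoffigupe] → [zoffihupe]
Rule 4 Syncope: [zoffihupe] → [zoffhpe]

[zoffhpe]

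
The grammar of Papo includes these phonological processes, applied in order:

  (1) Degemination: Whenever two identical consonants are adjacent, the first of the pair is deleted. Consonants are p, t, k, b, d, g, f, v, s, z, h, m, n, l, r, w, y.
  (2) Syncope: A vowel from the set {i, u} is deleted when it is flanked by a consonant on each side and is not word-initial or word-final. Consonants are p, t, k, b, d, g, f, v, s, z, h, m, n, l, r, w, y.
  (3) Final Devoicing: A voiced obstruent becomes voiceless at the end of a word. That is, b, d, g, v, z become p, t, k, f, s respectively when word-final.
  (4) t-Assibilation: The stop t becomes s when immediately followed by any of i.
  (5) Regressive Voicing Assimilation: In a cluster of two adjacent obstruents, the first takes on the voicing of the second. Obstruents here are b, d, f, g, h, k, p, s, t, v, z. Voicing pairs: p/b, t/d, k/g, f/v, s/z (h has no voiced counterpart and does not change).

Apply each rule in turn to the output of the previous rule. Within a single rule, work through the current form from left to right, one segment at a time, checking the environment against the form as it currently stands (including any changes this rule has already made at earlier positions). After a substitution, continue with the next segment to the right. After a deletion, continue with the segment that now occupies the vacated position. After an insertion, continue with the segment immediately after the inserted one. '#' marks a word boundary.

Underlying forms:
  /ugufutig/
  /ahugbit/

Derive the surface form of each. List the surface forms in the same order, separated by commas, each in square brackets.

[ukftk], [ahgpt]

/ugufutig/:
  (1) Degemination: no change — [ugufutig]
  (2) Syncope: [ugufutig] → [ugftg]
  (3) Final Devoicing: [ugftg] → [ugftk]
  (4) t-Assibilation: no change — [ugftk]
  (5) Regressive Voicing Assimilation: [ugftk] → [ukftk]
/ahugbit/:
  (1) Degemination: no change — [ahugbit]
  (2) Syncope: [ahugbit] → [ahgbt]
  (3) Final Devoicing: no change — [ahgbt]
  (4) t-Assibilation: no change — [ahgbt]
  (5) Regressive Voicing Assimilation: [ahgbt] → [ahgpt]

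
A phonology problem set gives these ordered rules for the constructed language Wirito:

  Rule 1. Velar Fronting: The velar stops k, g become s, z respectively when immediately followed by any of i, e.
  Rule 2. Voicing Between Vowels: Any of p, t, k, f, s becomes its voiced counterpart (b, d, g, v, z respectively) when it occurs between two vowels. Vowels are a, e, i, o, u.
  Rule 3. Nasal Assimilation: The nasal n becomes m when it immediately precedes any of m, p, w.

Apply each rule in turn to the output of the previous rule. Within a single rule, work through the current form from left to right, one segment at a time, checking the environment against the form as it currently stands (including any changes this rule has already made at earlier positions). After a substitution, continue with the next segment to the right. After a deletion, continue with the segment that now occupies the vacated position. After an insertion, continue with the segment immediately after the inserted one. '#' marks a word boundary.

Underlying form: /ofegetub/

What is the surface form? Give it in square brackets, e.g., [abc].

Rule 1 Velar Fronting: [ofegetub] → [ofezetub]
Rule 2 Voicing Between Vowels: [ofezetub] → [ovezedub]
Rule 3 Nasal Assimilation: no change — [ovezedub]

[ovezedub]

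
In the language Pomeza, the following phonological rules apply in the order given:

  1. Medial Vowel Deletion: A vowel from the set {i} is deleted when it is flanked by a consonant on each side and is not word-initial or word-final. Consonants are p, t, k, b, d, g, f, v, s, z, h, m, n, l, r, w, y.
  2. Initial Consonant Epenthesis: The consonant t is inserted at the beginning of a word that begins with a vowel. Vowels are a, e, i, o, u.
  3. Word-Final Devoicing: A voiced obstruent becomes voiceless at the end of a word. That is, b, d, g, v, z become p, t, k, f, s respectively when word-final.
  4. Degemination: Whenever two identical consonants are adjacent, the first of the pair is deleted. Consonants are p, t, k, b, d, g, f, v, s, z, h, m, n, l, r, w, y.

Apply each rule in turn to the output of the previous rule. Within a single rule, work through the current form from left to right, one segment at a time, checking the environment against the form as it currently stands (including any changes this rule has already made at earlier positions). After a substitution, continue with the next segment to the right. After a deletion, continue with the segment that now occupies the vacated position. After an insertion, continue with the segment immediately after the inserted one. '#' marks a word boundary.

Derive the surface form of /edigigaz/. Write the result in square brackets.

[tedgas]

1 Medial Vowel Deletion: [edigigaz] → [edggaz]
2 Initial Consonant Epenthesis: [edggaz] → [tedggaz]
3 Word-Final Devoicing: [tedggaz] → [tedggas]
4 Degemination: [tedggas] → [tedgas]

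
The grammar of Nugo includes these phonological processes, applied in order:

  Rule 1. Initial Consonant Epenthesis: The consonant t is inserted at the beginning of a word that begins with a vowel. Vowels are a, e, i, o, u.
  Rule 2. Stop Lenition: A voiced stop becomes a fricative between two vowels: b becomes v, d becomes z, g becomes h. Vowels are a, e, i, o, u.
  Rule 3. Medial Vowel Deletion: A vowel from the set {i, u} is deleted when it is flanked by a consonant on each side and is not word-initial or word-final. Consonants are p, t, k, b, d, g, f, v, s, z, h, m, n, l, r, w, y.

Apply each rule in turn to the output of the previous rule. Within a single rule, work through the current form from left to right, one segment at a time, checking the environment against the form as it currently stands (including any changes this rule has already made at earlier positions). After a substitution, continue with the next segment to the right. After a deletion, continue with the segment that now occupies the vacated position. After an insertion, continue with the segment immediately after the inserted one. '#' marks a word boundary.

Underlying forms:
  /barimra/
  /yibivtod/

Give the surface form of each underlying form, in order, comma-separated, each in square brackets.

/barimra/:
  Rule 1 Initial Consonant Epenthesis: no change — [barimra]
  Rule 2 Stop Lenition: no change — [barimra]
  Rule 3 Medial Vowel Deletion: [barimra] → [barmra]
/yibivtod/:
  Rule 1 Initial Consonant Epenthesis: no change — [yibivtod]
  Rule 2 Stop Lenition: [yibivtod] → [yivivtod]
  Rule 3 Medial Vowel Deletion: [yivivtod] → [yvvtod]

[barmra], [yvvtod]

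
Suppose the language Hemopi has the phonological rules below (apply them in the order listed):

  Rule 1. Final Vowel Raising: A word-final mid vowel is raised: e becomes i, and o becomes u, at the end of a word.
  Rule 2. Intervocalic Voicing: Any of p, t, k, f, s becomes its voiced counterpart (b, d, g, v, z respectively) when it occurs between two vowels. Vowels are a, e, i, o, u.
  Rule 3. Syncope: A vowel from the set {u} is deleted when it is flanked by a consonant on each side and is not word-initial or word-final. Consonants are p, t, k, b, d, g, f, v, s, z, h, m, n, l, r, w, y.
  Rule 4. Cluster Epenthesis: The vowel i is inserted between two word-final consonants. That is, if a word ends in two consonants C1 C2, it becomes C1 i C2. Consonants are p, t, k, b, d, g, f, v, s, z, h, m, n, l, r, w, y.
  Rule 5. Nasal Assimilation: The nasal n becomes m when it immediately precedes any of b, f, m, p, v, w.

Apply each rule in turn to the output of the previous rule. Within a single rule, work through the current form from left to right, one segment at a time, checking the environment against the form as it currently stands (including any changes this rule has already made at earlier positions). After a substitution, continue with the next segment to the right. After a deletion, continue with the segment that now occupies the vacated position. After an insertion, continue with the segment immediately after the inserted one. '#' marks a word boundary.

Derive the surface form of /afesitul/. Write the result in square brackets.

[avezidil]

Rule 1 Final Vowel Raising: no change — [afesitul]
Rule 2 Intervocalic Voicing: [afesitul] → [avezidul]
Rule 3 Syncope: [avezidul] → [avezidl]
Rule 4 Cluster Epenthesis: [avezidl] → [avezidil]
Rule 5 Nasal Assimilation: no change — [avezidil]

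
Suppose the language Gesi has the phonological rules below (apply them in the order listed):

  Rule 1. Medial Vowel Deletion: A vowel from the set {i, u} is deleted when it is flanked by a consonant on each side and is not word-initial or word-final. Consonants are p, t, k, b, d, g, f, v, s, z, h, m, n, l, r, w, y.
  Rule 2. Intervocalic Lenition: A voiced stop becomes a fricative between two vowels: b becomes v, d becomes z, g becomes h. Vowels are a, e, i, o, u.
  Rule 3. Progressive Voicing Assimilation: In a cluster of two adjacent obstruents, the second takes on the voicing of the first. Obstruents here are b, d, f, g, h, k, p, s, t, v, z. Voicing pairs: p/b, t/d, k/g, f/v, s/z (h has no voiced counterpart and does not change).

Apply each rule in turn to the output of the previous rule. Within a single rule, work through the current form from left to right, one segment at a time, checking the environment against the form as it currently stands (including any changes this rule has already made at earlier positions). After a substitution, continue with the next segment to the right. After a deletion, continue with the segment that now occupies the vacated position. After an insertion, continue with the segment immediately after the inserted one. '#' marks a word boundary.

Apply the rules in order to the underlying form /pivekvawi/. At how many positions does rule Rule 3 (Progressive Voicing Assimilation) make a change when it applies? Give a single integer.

Rule 1 Medial Vowel Deletion: [pivekvawi] → [pvekvawi]
Rule 2 Intervocalic Lenition: no change — [pvekvawi]
Rule 3 Progressive Voicing Assimilation: [pvekvawi] → [pfekfawi]
Rule Rule 3 changed 2 position(s).

2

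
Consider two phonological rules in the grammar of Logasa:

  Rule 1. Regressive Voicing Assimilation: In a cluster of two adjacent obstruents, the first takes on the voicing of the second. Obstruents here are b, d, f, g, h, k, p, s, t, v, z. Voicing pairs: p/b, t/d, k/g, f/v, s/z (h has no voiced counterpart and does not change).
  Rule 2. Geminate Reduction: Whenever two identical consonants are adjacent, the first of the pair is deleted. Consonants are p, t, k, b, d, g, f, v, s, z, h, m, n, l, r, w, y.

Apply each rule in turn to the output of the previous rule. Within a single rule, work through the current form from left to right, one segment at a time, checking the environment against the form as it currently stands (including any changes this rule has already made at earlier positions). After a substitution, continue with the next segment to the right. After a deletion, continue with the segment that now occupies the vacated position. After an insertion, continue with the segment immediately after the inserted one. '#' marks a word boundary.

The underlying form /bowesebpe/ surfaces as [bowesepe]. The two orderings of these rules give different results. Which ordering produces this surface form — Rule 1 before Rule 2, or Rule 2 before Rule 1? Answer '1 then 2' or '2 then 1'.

Order 1 then 2:
  1 Regressive Voicing Assimilation: [bowesebpe] → [boweseppe]
  2 Geminate Reduction: [boweseppe] → [bowesepe]
  result: [bowesepe]
Order 2 then 1:
  2 Geminate Reduction: no change — [bowesebpe]
  1 Regressive Voicing Assimilation: [bowesebpe] → [boweseppe]
  result: [boweseppe]

1 then 2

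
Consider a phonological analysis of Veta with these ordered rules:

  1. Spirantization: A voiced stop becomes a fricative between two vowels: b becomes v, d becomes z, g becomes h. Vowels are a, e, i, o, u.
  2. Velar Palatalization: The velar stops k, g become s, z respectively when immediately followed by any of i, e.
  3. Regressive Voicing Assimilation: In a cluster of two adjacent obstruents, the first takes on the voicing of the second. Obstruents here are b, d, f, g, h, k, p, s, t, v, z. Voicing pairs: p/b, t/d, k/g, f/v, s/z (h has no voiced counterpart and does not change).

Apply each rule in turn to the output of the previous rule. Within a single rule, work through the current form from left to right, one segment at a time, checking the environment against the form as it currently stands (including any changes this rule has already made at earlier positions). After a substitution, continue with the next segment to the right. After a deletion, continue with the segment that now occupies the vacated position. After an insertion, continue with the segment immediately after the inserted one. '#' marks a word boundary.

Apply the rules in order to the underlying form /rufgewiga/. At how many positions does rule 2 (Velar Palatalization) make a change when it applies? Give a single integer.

1 Spirantization: [rufgewiga] → [rufgewiha]
2 Velar Palatalization: [rufgewiha] → [rufzewiha]
3 Regressive Voicing Assimilation: [rufzewiha] → [ruvzewiha]
Rule 2 changed 1 position(s).

1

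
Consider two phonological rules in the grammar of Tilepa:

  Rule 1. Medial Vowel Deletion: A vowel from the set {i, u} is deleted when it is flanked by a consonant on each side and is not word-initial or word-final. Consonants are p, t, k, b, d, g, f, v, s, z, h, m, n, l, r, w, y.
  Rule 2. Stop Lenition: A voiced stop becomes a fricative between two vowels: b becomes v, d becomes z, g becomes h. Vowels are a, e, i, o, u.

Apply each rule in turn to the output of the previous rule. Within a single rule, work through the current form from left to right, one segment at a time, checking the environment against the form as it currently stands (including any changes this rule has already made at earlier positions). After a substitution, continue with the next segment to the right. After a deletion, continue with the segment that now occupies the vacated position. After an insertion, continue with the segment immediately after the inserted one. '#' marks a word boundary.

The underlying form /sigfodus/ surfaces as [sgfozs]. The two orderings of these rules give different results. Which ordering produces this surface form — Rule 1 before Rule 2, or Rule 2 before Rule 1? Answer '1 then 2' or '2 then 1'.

Order 1 then 2:
  1 Medial Vowel Deletion: [sigfodus] → [sgfods]
  2 Stop Lenition: no change — [sgfods]
  result: [sgfods]
Order 2 then 1:
  2 Stop Lenition: [sigfodus] → [sigfozus]
  1 Medial Vowel Deletion: [sigfozus] → [sgfozs]
  result: [sgfozs]

2 then 1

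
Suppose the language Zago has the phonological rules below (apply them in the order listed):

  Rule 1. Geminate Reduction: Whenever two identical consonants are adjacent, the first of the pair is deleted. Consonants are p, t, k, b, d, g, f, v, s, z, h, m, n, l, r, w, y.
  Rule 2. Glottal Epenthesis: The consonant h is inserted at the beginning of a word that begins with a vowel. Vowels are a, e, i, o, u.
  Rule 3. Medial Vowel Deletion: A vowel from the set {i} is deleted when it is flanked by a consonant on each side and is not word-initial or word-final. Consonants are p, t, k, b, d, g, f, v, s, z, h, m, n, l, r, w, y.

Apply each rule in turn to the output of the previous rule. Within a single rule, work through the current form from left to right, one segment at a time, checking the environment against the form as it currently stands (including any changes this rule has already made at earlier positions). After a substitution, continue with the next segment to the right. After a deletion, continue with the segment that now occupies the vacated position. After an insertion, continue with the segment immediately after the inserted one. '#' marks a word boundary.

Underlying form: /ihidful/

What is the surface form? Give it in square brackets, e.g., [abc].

[hhdful]

Rule 1 Geminate Reduction: no change — [ihidful]
Rule 2 Glottal Epenthesis: [ihidful] → [hihidful]
Rule 3 Medial Vowel Deletion: [hihidful] → [hhdful]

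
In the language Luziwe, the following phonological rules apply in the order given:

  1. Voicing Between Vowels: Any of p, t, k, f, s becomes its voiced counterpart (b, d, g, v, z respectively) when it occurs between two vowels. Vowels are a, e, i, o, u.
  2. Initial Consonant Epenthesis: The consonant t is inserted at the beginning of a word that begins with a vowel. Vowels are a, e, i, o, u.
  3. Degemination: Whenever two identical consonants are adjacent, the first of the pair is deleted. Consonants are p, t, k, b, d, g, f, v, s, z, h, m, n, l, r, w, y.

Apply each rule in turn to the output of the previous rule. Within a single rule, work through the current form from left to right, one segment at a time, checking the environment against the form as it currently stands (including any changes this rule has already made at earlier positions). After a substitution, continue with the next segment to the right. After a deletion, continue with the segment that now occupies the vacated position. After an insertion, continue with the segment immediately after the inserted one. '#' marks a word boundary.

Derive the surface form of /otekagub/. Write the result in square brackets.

1 Voicing Between Vowels: [otekagub] → [odegagub]
2 Initial Consonant Epenthesis: [odegagub] → [todegagub]
3 Degemination: no change — [todegagub]

[todegagub]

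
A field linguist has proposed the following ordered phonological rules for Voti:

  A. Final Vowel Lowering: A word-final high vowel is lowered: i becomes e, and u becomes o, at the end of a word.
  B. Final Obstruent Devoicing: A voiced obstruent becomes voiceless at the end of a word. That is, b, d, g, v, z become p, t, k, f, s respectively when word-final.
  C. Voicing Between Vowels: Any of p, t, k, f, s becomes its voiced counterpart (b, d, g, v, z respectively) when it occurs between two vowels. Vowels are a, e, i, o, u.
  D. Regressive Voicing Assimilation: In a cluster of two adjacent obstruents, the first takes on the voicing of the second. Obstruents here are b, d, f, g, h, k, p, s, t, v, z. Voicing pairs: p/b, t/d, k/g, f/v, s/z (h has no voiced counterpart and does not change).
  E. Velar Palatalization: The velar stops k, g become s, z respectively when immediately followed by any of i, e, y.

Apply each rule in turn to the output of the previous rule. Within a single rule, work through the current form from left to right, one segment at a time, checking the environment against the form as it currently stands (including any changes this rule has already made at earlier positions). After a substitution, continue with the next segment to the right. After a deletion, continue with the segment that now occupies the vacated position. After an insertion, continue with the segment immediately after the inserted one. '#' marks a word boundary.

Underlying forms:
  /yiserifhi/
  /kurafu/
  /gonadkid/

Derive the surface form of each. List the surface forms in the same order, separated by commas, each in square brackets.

/yiserifhi/:
  A Final Vowel Lowering: [yiserifhi] → [yiserifhe]
  B Final Obstruent Devoicing: no change — [yiserifhe]
  C Voicing Between Vowels: [yiserifhe] → [yizerifhe]
  D Regressive Voicing Assimilation: no change — [yizerifhe]
  E Velar Palatalization: no change — [yizerifhe]
/kurafu/:
  A Final Vowel Lowering: [kurafu] → [kurafo]
  B Final Obstruent Devoicing: no change — [kurafo]
  C Voicing Between Vowels: [kurafo] → [kuravo]
  D Regressive Voicing Assimilation: no change — [kuravo]
  E Velar Palatalization: no change — [kuravo]
/gonadkid/:
  A Final Vowel Lowering: no change — [gonadkid]
  B Final Obstruent Devoicing: [gonadkid] → [gonadkit]
  C Voicing Between Vowels: no change — [gonadkit]
  D Regressive Voicing Assimilation: [gonadkit] → [gonatkit]
  E Velar Palatalization: [gonatkit] → [gonatsit]

[yizerifhe], [kuravo], [gonatsit]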